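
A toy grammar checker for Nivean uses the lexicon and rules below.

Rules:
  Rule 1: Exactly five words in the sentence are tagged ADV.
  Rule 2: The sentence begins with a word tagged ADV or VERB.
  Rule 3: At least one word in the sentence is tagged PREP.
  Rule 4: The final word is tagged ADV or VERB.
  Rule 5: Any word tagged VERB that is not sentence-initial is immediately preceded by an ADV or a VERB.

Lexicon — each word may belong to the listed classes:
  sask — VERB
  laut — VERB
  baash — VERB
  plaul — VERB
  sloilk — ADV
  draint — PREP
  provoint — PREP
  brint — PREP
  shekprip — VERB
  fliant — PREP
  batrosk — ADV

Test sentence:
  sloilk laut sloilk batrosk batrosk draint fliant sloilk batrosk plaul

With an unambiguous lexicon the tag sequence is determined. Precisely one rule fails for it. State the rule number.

1

Fixed tagging: ADV VERB ADV ADV ADV PREP PREP ADV ADV VERB.
Rule check: R1 violated, R2 holds, R3 holds, R4 holds, R5 holds.
Only rule 1 fails.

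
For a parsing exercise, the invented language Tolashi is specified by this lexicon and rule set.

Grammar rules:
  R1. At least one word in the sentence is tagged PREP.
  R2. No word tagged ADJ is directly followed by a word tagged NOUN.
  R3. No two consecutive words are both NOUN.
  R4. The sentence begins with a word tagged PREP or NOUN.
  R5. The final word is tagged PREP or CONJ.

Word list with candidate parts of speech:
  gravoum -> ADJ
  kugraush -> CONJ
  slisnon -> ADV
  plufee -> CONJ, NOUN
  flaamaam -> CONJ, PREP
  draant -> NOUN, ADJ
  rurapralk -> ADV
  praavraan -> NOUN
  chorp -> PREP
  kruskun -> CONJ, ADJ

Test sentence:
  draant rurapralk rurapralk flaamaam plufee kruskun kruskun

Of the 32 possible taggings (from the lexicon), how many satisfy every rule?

4

Candidates per position — 1:draant {NOUN,ADJ}; 2:rurapralk {ADV}; 3:rurapralk {ADV}; 4:flaamaam {CONJ,PREP}; 5:plufee {CONJ,NOUN}; 6:kruskun {CONJ,ADJ}; 7:kruskun {CONJ,ADJ}.
There are 32 candidate sequences in total.
The sequences that satisfy every rule: NOUN ADV ADV PREP CONJ CONJ CONJ; NOUN ADV ADV PREP CONJ ADJ CONJ; NOUN ADV ADV PREP NOUN CONJ CONJ; NOUN ADV ADV PREP NOUN ADJ CONJ.
Count = 4.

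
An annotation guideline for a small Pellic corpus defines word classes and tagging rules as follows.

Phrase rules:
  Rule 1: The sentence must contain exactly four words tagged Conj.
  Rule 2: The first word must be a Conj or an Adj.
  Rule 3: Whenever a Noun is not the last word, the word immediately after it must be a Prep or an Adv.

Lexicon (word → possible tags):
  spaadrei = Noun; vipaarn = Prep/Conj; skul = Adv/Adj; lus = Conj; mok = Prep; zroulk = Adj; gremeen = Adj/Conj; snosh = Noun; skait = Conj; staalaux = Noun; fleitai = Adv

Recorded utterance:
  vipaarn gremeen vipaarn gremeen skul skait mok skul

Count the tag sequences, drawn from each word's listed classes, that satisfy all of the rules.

Candidates per position — 1:vipaarn {Prep,Conj}; 2:gremeen {Adj,Conj}; 3:vipaarn {Prep,Conj}; 4:gremeen {Adj,Conj}; 5:skul {Adv,Adj}; 6:skait {Conj}; 7:mok {Prep}; 8:skul {Adv,Adj}.
There are 64 candidate sequences in total.
Checking each against the rules leaves 12 sequences.
Count = 12.

12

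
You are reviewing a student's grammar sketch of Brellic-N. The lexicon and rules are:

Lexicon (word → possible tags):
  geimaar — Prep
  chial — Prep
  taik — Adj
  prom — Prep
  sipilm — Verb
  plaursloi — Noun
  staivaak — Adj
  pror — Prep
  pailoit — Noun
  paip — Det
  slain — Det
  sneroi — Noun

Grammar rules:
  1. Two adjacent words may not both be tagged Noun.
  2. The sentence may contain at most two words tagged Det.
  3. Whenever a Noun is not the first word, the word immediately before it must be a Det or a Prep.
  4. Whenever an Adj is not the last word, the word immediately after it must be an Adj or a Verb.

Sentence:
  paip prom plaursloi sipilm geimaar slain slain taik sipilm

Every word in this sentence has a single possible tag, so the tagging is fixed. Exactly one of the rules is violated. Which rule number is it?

Fixed tagging: Det Prep Noun Verb Prep Det Det Adj Verb.
Applying the rules: R1 ✓, R2 ✗, R3 ✓, R4 ✓.
Only rule 2 fails.

2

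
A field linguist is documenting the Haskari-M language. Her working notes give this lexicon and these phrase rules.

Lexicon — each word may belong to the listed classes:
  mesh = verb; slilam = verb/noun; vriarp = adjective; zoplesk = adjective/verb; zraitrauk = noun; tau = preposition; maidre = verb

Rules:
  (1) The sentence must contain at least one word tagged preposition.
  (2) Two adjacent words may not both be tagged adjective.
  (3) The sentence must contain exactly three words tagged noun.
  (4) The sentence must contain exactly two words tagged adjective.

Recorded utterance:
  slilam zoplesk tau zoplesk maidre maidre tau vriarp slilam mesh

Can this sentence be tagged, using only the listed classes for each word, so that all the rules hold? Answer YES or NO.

Candidates per position — 1:slilam {verb,noun}; 2:zoplesk {adjective,verb}; 3:tau {preposition}; 4:zoplesk {adjective,verb}; 5:maidre {verb}; 6:maidre {verb}; 7:tau {preposition}; 8:vriarp {adjective}; 9:slilam {verb,noun}; 10:mesh {verb}.
Rule 3 cannot be satisfied by any choice of tags from the lexicon.
So there is no consistent tagging.

NO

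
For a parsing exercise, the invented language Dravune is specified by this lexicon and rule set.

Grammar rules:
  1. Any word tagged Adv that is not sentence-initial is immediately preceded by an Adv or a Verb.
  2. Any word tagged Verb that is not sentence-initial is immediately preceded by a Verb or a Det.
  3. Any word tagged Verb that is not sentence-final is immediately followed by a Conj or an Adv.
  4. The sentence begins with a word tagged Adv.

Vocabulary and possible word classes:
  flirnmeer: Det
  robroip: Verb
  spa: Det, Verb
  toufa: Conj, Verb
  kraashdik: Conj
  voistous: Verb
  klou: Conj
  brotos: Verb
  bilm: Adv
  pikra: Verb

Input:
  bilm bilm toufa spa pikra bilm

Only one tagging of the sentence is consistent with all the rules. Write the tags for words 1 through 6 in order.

Adv Adv Conj Det Verb Adv

Candidates per position — 1:bilm {Adv}; 2:bilm {Adv}; 3:toufa {Conj,Verb}; 4:spa {Det,Verb}; 5:pikra {Verb}; 6:bilm {Adv}.
Position 3: Verb is ruled out by rule 2; that leaves Conj.
Position 4: Verb is ruled out by rule 2; that leaves Det.
The only consistent sequence is: Adv Adv Conj Det Verb Adv.
Verifying each rule — rule 1 ✓; rule 2 ✓; rule 3 ✓; rule 4 ✓.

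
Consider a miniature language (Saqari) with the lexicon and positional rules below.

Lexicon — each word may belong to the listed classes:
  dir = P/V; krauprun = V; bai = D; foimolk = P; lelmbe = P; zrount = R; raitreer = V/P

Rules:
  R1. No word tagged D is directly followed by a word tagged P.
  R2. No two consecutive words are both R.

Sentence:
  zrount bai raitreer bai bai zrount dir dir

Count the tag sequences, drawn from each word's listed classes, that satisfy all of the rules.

4

Candidates per position — 1:zrount {R}; 2:bai {D}; 3:raitreer {V,P}; 4:bai {D}; 5:bai {D}; 6:zrount {R}; 7:dir {P,V}; 8:dir {P,V}.
There are 8 candidate sequences in total.
The sequences that satisfy every rule: R D V D D R P P; R D V D D R P V; R D V D D R V P; R D V D D R V V.
Count = 4.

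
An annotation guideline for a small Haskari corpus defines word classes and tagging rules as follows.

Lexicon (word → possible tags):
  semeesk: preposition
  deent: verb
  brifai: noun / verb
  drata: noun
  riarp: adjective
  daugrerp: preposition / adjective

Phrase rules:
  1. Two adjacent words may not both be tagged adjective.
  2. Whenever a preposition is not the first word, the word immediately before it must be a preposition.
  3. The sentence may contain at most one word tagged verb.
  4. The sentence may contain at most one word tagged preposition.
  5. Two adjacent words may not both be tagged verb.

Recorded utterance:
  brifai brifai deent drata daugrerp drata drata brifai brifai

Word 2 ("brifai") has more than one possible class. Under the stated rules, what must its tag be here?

noun

Candidates per position — 1:brifai {noun,verb}; 2:brifai {noun,verb}; 3:deent {verb}; 4:drata {noun}; 5:daugrerp {preposition,adjective}; 6:drata {noun}; 7:drata {noun}; 8:brifai {noun,verb}; 9:brifai {noun,verb}.
Position 1: verb is ruled out by rule 3; that leaves noun.
Position 2: verb is ruled out by rule 3; that leaves noun.
Position 5: preposition is ruled out by rule 2; that leaves adjective.
Position 8: verb is ruled out by rule 3; that leaves noun.
Position 9: verb is ruled out by rule 3; that leaves noun.
The unique satisfying tagging is: noun noun verb noun adjective noun noun noun noun.
Verifying each rule — rule 1 ✓; rule 2 ✓; rule 3 ✓; rule 4 ✓; rule 5 ✓.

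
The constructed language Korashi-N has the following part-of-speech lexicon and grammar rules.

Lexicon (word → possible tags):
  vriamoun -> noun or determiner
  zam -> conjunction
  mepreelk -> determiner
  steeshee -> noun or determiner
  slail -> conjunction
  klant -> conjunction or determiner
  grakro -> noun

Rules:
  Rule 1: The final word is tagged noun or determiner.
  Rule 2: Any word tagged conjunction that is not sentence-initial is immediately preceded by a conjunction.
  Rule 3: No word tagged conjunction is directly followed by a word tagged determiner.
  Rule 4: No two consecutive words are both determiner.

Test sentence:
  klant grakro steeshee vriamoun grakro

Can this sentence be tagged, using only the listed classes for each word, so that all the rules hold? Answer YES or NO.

YES

Candidates per position — 1:klant {conjunction,determiner}; 2:grakro {noun}; 3:steeshee {noun,determiner}; 4:vriamoun {noun,determiner}; 5:grakro {noun}.
One satisfying assignment: determiner noun noun determiner noun.
Rule-by-rule: rule 1 ✓; rule 2 ✓; rule 3 ✓; rule 4 ✓.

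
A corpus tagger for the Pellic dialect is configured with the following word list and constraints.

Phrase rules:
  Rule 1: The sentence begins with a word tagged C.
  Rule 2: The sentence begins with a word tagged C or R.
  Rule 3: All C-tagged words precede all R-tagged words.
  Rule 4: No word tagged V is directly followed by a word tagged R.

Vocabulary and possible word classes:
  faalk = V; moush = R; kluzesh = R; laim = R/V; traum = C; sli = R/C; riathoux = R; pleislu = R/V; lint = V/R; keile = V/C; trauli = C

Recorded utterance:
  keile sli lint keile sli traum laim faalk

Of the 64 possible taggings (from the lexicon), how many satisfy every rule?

Candidates per position — 1:keile {V,C}; 2:sli {R,C}; 3:lint {V,R}; 4:keile {V,C}; 5:sli {R,C}; 6:traum {C}; 7:laim {R,V}; 8:faalk {V}.
There are 64 candidate sequences in total.
The sequences that satisfy every rule: C C V V C C R V; C C V V C C V V; C C V C C C R V; C C V C C C V V.
Count = 4.

4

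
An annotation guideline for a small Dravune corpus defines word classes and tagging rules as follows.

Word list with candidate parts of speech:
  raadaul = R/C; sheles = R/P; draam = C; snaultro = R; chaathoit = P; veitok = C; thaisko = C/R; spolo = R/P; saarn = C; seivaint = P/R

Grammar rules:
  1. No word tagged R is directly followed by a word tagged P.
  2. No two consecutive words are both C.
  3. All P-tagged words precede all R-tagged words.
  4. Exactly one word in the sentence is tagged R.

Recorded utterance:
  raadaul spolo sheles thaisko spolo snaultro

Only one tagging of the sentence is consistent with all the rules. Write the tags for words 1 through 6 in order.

C P P C P R

Candidates per position — 1:raadaul {R,C}; 2:spolo {R,P}; 3:sheles {R,P}; 4:thaisko {C,R}; 5:spolo {R,P}; 6:snaultro {R}.
Position 1: tagging it R would leave rule 4 unsatisfiable, so it must be C.
Position 2: tagging it R would leave rule 4 unsatisfiable, so it must be P.
Position 3: tagging it R would leave rule 4 unsatisfiable, so it must be P.
Position 4: tagging it R would leave rule 4 unsatisfiable, so it must be C.
Position 5: tagging it R would leave rule 4 unsatisfiable, so it must be P.
The only consistent sequence is: C P P C P R.
Rule-by-rule: rule 1 satisfied; rule 2 satisfied; rule 3 satisfied; rule 4 satisfied.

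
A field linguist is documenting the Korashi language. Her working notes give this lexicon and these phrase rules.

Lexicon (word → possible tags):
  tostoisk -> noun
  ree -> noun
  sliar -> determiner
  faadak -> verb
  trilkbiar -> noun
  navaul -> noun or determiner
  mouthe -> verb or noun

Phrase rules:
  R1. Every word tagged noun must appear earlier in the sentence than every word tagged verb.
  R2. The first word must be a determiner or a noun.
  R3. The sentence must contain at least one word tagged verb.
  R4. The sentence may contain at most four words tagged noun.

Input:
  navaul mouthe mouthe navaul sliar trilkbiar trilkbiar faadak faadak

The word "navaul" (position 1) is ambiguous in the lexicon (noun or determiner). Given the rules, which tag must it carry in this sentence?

determiner

Candidates per position — 1:navaul {noun,determiner}; 2:mouthe {verb,noun}; 3:mouthe {verb,noun}; 4:navaul {noun,determiner}; 5:sliar {determiner}; 6:trilkbiar {noun}; 7:trilkbiar {noun}; 8:faadak {verb}; 9:faadak {verb}.
Position 2: verb is ruled out by rule 1; that leaves noun.
Position 3: verb is ruled out by rule 1; that leaves noun.
Position 4: noun is ruled out by rule 4; that leaves determiner.
Position 1: noun is ruled out by rule 4; that leaves determiner.
So the tagging must be: determiner noun noun determiner determiner noun noun verb verb.
Check: rule 1 satisfied; rule 2 satisfied; rule 3 satisfied; rule 4 satisfied.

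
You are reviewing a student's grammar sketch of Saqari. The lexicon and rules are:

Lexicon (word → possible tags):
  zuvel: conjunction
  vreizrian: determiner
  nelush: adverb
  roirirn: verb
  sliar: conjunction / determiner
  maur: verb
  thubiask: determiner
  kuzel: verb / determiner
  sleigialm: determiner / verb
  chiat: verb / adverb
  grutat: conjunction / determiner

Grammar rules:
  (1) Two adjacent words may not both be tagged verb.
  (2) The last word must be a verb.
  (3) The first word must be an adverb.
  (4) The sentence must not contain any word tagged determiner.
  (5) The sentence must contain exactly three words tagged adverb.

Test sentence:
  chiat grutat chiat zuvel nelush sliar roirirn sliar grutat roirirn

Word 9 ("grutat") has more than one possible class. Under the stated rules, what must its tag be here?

Candidates per position — 1:chiat {verb,adverb}; 2:grutat {conjunction,determiner}; 3:chiat {verb,adverb}; 4:zuvel {conjunction}; 5:nelush {adverb}; 6:sliar {conjunction,determiner}; 7:roirirn {verb}; 8:sliar {conjunction,determiner}; 9:grutat {conjunction,determiner}; 10:roirirn {verb}.
Position 1: verb is ruled out by rule 3; that leaves adverb.
Position 2: determiner is ruled out by rule 4; that leaves conjunction.
Position 3: verb is ruled out by rule 5; that leaves adverb.
Position 6: determiner is ruled out by rule 4; that leaves conjunction.
Position 8: determiner is ruled out by rule 4; that leaves conjunction.
Position 9: determiner is ruled out by rule 4; that leaves conjunction.
The unique satisfying tagging is: adverb conjunction adverb conjunction adverb conjunction verb conjunction conjunction verb.
Check: rule 1 ok; rule 2 ok; rule 3 ok; rule 4 ok; rule 5 ok.

conjunction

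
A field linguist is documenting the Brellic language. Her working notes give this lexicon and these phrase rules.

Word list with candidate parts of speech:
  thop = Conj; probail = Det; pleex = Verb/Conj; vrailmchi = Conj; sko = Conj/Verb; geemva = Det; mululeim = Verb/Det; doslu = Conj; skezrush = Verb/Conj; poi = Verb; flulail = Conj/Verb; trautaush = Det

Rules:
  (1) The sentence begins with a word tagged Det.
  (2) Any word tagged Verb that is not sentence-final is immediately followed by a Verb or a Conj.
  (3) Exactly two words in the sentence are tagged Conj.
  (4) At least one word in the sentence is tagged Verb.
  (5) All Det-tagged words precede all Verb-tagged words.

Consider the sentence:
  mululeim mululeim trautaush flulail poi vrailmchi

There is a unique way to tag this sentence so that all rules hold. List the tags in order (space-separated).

Det Det Det Conj Verb Conj

Candidates per position — 1:mululeim {Verb,Det}; 2:mululeim {Verb,Det}; 3:trautaush {Det}; 4:flulail {Conj,Verb}; 5:poi {Verb}; 6:vrailmchi {Conj}.
Word 1 cannot be Verb — rule 1 would then fail for every completion. It is Det.
Word 2 cannot be Verb — rule 2 would then fail for every completion. It is Det.
Word 4 cannot be Verb — rule 3 would then fail for every completion. It is Conj.
So the tagging must be: Det Det Det Conj Verb Conj.
Verifying each rule — rule 1 holds; rule 2 holds; rule 3 holds; rule 4 holds; rule 5 holds.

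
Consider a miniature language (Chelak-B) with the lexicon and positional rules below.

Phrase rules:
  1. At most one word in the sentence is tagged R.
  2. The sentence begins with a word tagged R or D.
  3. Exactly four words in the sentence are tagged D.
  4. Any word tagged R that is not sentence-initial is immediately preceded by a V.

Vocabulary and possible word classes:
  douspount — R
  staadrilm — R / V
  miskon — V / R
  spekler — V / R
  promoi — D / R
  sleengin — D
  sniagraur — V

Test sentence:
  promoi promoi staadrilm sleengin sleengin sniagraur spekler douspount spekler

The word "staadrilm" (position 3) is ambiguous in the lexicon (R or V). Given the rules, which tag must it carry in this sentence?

Candidates per position — 1:promoi {D,R}; 2:promoi {D,R}; 3:staadrilm {R,V}; 4:sleengin {D}; 5:sleengin {D}; 6:sniagraur {V}; 7:spekler {V,R}; 8:douspount {R}; 9:spekler {V,R}.
If word 1 were R, no tagging could satisfy rule 1; so word 1 is D.
If word 2 were R, no tagging could satisfy rule 1; so word 2 is D.
If word 3 were R, no tagging could satisfy rule 1; so word 3 is V.
If word 7 were R, no tagging could satisfy rule 1; so word 7 is V.
If word 9 were R, no tagging could satisfy rule 1; so word 9 is V.
The unique satisfying tagging is: D D V D D V V R V.
Verifying each rule — rule 1 holds; rule 2 holds; rule 3 holds; rule 4 holds.

V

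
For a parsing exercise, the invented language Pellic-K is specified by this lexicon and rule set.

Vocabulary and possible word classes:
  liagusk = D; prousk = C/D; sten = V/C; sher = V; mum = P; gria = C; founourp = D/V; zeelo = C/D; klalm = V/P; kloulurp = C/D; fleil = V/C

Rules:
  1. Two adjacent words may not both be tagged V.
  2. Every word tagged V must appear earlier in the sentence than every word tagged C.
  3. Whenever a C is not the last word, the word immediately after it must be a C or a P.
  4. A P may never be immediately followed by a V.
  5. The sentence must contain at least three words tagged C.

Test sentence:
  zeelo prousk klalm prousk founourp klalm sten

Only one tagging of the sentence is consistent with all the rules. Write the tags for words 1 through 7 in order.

Candidates per position — 1:zeelo {C,D}; 2:prousk {C,D}; 3:klalm {V,P}; 4:prousk {C,D}; 5:founourp {D,V}; 6:klalm {V,P}; 7:sten {V,C}.
Word 4 cannot be C — rule 3 would then fail for every completion. It is D.
Word 7 cannot be V — rule 5 would then fail for every completion. It is C.
Word 1 cannot be D — rule 5 would then fail for every completion. It is C.
Word 2 cannot be D — rule 3 would then fail for every completion. It is C.
Word 3 cannot be V — rule 2 would then fail for every completion. It is P.
Word 5 cannot be V — rule 2 would then fail for every completion. It is D.
Word 6 cannot be V — rule 2 would then fail for every completion. It is P.
So the tagging must be: C C P D D P C.
Checking: rule 1 ✓; rule 2 ✓; rule 3 ✓; rule 4 ✓; rule 5 ✓.

C C P D D P C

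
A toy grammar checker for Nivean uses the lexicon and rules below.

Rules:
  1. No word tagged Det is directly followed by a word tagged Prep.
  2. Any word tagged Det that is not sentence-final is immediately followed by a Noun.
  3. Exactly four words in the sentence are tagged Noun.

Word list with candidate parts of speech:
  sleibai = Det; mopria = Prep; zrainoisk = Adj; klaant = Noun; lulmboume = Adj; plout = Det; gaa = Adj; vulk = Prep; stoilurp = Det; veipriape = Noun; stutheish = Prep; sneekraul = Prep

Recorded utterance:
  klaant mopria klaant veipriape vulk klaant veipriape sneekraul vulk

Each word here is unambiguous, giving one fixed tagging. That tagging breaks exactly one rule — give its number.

3

Fixed tagging: Noun Prep Noun Noun Prep Noun Noun Prep Prep.
Checking each rule: R1 ✓, R2 ✓, R3 ✗.
Only rule 3 fails.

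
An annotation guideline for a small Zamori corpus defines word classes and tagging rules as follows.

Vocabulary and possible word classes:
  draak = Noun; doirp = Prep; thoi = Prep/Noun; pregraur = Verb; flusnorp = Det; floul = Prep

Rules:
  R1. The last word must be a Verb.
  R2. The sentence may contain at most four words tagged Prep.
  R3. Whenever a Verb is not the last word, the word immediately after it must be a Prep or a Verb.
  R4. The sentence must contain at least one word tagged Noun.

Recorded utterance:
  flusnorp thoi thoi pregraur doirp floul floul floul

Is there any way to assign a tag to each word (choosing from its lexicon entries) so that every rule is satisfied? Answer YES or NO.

NO

Candidates per position — 1:flusnorp {Det}; 2:thoi {Prep,Noun}; 3:thoi {Prep,Noun}; 4:pregraur {Verb}; 5:doirp {Prep}; 6:floul {Prep}; 7:floul {Prep}; 8:floul {Prep}.
Rule 1 cannot be satisfied by any choice of tags from the lexicon.
So there is no consistent tagging.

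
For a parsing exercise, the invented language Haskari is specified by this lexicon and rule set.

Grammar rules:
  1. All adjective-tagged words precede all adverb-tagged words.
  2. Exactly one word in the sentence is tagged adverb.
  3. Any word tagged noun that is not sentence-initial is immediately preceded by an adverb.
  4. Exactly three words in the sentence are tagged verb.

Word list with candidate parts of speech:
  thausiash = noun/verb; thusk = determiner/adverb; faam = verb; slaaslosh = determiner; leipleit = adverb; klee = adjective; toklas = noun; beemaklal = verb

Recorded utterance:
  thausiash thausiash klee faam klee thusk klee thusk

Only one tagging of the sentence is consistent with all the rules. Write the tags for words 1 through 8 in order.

verb verb adjective verb adjective determiner adjective adverb

Candidates per position — 1:thausiash {noun,verb}; 2:thausiash {noun,verb}; 3:klee {adjective}; 4:faam {verb}; 5:klee {adjective}; 6:thusk {determiner,adverb}; 7:klee {adjective}; 8:thusk {determiner,adverb}.
If word 1 were noun, no tagging could satisfy rule 4; so word 1 is verb.
If word 2 were noun, no tagging could satisfy rule 3; so word 2 is verb.
If word 6 were adverb, no tagging could satisfy rule 1; so word 6 is determiner.
If word 8 were determiner, no tagging could satisfy rule 2; so word 8 is adverb.
The unique satisfying tagging is: verb verb adjective verb adjective determiner adjective adverb.
Rule-by-rule: rule 1 ok; rule 2 ok; rule 3 ok; rule 4 ok.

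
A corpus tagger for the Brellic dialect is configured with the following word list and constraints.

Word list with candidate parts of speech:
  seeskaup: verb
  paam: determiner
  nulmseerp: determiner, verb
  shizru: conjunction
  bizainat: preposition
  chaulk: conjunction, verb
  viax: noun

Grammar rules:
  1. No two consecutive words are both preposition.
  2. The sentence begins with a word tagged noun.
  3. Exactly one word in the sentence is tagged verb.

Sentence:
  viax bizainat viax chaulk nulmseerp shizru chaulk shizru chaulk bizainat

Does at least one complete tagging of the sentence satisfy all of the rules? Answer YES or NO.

Candidates per position — 1:viax {noun}; 2:bizainat {preposition}; 3:viax {noun}; 4:chaulk {conjunction,verb}; 5:nulmseerp {determiner,verb}; 6:shizru {conjunction}; 7:chaulk {conjunction,verb}; 8:shizru {conjunction}; 9:chaulk {conjunction,verb}; 10:bizainat {preposition}.
One satisfying assignment: noun preposition noun conjunction verb conjunction conjunction conjunction conjunction preposition.
Rule-by-rule: rule 1 satisfied; rule 2 satisfied; rule 3 satisfied.

YES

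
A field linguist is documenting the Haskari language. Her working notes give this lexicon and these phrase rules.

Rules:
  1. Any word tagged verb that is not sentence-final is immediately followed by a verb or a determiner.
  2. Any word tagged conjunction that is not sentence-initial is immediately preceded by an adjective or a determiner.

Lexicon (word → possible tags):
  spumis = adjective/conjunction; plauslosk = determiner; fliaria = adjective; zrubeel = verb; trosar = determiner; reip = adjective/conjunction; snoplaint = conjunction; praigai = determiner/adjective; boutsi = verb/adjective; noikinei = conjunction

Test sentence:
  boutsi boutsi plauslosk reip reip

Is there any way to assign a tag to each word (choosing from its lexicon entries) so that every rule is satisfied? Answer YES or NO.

Candidates per position — 1:boutsi {verb,adjective}; 2:boutsi {verb,adjective}; 3:plauslosk {determiner}; 4:reip {adjective,conjunction}; 5:reip {adjective,conjunction}.
One satisfying assignment: adjective adjective determiner adjective adjective.
Rule-by-rule: rule 1 ✓; rule 2 ✓.

YES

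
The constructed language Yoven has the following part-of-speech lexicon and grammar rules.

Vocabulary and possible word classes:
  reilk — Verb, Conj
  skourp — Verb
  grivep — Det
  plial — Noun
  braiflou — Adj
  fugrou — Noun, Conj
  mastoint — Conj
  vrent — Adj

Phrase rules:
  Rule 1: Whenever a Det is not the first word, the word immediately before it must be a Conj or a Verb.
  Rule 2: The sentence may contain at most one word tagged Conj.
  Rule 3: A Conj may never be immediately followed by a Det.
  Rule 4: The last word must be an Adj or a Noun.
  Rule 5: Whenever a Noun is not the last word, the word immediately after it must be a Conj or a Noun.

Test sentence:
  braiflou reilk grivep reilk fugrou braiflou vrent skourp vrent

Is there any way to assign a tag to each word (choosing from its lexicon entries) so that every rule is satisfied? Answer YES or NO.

Candidates per position — 1:braiflou {Adj}; 2:reilk {Verb,Conj}; 3:grivep {Det}; 4:reilk {Verb,Conj}; 5:fugrou {Noun,Conj}; 6:braiflou {Adj}; 7:vrent {Adj}; 8:skourp {Verb}; 9:vrent {Adj}.
One satisfying assignment: Adj Verb Det Verb Conj Adj Adj Verb Adj.
Verifying each rule — rule 1 holds; rule 2 holds; rule 3 holds; rule 4 holds; rule 5 holds.

YES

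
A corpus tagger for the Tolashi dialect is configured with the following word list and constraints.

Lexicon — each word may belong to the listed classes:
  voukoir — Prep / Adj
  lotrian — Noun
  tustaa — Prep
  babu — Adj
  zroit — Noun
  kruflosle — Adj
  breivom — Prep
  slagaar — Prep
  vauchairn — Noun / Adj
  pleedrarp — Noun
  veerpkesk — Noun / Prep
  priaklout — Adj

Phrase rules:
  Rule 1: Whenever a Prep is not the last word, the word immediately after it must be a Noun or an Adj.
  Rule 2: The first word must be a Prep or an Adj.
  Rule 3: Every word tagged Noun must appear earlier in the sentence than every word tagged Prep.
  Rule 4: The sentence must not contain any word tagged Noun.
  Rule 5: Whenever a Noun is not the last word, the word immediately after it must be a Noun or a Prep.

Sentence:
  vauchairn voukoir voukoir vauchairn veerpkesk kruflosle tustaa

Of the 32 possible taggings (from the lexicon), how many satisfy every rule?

Candidates per position — 1:vauchairn {Noun,Adj}; 2:voukoir {Prep,Adj}; 3:voukoir {Prep,Adj}; 4:vauchairn {Noun,Adj}; 5:veerpkesk {Noun,Prep}; 6:kruflosle {Adj}; 7:tustaa {Prep}.
There are 32 candidate sequences in total.
The sequences that satisfy every rule: Adj Prep Adj Adj Prep Adj Prep; Adj Adj Prep Adj Prep Adj Prep; Adj Adj Adj Adj Prep Adj Prep.
Count = 3.

3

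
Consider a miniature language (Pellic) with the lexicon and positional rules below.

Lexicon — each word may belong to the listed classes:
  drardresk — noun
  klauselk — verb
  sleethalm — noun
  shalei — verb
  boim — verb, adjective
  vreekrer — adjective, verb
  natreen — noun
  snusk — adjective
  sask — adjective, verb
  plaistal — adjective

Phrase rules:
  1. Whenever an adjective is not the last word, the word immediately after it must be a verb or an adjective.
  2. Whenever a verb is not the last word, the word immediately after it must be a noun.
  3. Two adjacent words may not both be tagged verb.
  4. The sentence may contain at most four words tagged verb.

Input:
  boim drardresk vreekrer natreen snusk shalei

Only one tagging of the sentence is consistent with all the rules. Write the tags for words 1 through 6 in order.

verb noun verb noun adjective verb

Candidates per position — 1:boim {verb,adjective}; 2:drardresk {noun}; 3:vreekrer {adjective,verb}; 4:natreen {noun}; 5:snusk {adjective}; 6:shalei {verb}.
If word 1 were adjective, no tagging could satisfy rule 1; so word 1 is verb.
If word 3 were adjective, no tagging could satisfy rule 1; so word 3 is verb.
The only consistent sequence is: verb noun verb noun adjective verb.
Checking: rule 1 holds; rule 2 holds; rule 3 holds; rule 4 holds.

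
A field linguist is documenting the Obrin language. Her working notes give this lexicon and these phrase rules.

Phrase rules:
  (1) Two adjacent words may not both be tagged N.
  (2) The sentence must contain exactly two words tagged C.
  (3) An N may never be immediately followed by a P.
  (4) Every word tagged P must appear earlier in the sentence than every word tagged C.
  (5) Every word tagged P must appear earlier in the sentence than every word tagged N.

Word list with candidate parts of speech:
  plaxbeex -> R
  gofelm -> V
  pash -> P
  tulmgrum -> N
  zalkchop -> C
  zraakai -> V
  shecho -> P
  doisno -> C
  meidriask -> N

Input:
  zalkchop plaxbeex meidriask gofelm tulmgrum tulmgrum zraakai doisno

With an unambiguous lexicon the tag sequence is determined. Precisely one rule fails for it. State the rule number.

Fixed tagging: C R N V N N V C.
Rule check: R1 violated, R2 holds, R3 holds, R4 holds, R5 holds.
Only rule 1 fails.

1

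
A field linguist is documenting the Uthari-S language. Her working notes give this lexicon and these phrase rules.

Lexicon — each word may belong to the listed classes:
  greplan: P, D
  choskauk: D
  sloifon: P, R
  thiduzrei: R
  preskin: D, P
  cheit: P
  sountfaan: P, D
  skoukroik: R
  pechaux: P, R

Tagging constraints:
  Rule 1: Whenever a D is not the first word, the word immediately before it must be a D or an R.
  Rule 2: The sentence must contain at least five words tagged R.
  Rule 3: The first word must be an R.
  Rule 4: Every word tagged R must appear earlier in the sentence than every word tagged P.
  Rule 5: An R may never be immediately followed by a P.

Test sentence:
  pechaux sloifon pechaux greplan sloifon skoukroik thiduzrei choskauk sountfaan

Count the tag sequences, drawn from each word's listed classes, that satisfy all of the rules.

2

Candidates per position — 1:pechaux {P,R}; 2:sloifon {P,R}; 3:pechaux {P,R}; 4:greplan {P,D}; 5:sloifon {P,R}; 6:skoukroik {R}; 7:thiduzrei {R}; 8:choskauk {D}; 9:sountfaan {P,D}.
There are 64 candidate sequences in total.
The sequences that satisfy every rule: R R R D R R R D P; R R R D R R R D D.
Count = 2.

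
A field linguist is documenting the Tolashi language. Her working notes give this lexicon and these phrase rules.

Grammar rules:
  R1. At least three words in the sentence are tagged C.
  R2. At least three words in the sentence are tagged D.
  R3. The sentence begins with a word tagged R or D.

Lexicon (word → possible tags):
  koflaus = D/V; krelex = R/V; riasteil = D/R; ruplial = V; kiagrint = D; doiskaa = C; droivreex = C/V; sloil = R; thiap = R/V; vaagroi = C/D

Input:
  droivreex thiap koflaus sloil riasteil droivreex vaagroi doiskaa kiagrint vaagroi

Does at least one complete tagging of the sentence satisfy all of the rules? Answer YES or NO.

NO

Candidates per position — 1:droivreex {C,V}; 2:thiap {R,V}; 3:koflaus {D,V}; 4:sloil {R}; 5:riasteil {D,R}; 6:droivreex {C,V}; 7:vaagroi {C,D}; 8:doiskaa {C}; 9:kiagrint {D}; 10:vaagroi {C,D}.
Rule 3 cannot be satisfied by any choice of tags from the lexicon.
So there is no consistent tagging.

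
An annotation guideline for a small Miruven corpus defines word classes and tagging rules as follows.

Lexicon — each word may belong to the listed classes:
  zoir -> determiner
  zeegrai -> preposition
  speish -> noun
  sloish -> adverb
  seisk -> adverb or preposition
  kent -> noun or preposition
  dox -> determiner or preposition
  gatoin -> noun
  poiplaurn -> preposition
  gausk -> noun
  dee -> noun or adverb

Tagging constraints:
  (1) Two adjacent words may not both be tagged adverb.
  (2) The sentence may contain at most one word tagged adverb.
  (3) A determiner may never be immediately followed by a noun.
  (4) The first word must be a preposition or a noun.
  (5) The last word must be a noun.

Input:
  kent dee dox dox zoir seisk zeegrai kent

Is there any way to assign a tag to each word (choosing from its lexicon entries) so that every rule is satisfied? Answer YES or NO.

Candidates per position — 1:kent {noun,preposition}; 2:dee {noun,adverb}; 3:dox {determiner,preposition}; 4:dox {determiner,preposition}; 5:zoir {determiner}; 6:seisk {adverb,preposition}; 7:zeegrai {preposition}; 8:kent {noun,preposition}.
One satisfying assignment: noun noun determiner preposition determiner adverb preposition noun.
Checking: rule 1 ok; rule 2 ok; rule 3 ok; rule 4 ok; rule 5 ok.

YES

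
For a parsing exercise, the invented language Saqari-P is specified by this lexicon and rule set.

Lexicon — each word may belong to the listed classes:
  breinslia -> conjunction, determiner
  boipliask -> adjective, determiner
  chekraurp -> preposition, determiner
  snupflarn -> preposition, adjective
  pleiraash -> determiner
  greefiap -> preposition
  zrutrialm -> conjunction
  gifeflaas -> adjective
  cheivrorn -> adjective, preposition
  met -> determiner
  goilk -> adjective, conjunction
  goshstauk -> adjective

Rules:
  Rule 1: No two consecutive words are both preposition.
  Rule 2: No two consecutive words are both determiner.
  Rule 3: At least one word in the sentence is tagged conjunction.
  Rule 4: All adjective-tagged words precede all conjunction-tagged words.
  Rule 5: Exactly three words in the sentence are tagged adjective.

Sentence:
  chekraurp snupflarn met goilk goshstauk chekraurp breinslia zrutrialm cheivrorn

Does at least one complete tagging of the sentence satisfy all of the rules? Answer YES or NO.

Candidates per position — 1:chekraurp {preposition,determiner}; 2:snupflarn {preposition,adjective}; 3:met {determiner}; 4:goilk {adjective,conjunction}; 5:goshstauk {adjective}; 6:chekraurp {preposition,determiner}; 7:breinslia {conjunction,determiner}; 8:zrutrialm {conjunction}; 9:cheivrorn {adjective,preposition}.
One satisfying assignment: preposition adjective determiner adjective adjective preposition determiner conjunction preposition.
Verifying each rule — rule 1 ok; rule 2 ok; rule 3 ok; rule 4 ok; rule 5 ok.

YES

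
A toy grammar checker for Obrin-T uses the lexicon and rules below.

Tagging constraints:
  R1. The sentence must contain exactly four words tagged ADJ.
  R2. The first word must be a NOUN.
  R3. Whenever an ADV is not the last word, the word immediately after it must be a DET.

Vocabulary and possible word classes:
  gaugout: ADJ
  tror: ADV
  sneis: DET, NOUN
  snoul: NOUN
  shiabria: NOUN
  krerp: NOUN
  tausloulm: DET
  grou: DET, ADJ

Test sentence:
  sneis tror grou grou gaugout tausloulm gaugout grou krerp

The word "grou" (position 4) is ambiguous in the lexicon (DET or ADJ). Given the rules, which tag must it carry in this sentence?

Candidates per position — 1:sneis {DET,NOUN}; 2:tror {ADV}; 3:grou {DET,ADJ}; 4:grou {DET,ADJ}; 5:gaugout {ADJ}; 6:tausloulm {DET}; 7:gaugout {ADJ}; 8:grou {DET,ADJ}; 9:krerp {NOUN}.
Position 1: tagging it DET would leave rule 2 unsatisfiable, so it must be NOUN.
Position 3: tagging it ADJ would leave rule 3 unsatisfiable, so it must be DET.
Position 4: tagging it DET would leave rule 1 unsatisfiable, so it must be ADJ.
Position 8: tagging it DET would leave rule 1 unsatisfiable, so it must be ADJ.
So the tagging must be: NOUN ADV DET ADJ ADJ DET ADJ ADJ NOUN.
Check: rule 1 holds; rule 2 holds; rule 3 holds.

ADJ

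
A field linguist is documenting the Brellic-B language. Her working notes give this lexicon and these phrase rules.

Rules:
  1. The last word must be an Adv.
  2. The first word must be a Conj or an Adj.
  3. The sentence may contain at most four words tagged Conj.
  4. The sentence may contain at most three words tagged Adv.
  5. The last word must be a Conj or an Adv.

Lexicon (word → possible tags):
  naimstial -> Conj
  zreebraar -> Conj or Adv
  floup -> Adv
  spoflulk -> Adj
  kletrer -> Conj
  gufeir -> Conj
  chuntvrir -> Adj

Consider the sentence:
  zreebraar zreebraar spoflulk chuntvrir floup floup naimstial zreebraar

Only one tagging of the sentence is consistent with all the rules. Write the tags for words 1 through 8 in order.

Conj Conj Adj Adj Adv Adv Conj Adv

Candidates per position — 1:zreebraar {Conj,Adv}; 2:zreebraar {Conj,Adv}; 3:spoflulk {Adj}; 4:chuntvrir {Adj}; 5:floup {Adv}; 6:floup {Adv}; 7:naimstial {Conj}; 8:zreebraar {Conj,Adv}.
Position 1: Adv is ruled out by rule 2; that leaves Conj.
Position 8: Conj is ruled out by rule 1; that leaves Adv.
Position 2: Adv is ruled out by rule 4; that leaves Conj.
The unique satisfying tagging is: Conj Conj Adj Adj Adv Adv Conj Adv.
Rule-by-rule: rule 1 ✓; rule 2 ✓; rule 3 ✓; rule 4 ✓; rule 5 ✓.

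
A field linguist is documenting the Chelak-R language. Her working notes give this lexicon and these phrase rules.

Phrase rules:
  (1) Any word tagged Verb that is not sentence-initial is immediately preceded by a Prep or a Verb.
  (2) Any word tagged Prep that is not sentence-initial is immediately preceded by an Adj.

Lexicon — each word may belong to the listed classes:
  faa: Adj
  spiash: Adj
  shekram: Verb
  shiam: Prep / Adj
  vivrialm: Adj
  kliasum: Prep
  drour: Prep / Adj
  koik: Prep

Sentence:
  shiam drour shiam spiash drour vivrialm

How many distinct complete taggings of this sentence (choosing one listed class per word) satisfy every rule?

10

Candidates per position — 1:shiam {Prep,Adj}; 2:drour {Prep,Adj}; 3:shiam {Prep,Adj}; 4:spiash {Adj}; 5:drour {Prep,Adj}; 6:vivrialm {Adj}.
There are 16 candidate sequences in total.
Checking each against the rules leaves 10 sequences.
Count = 10.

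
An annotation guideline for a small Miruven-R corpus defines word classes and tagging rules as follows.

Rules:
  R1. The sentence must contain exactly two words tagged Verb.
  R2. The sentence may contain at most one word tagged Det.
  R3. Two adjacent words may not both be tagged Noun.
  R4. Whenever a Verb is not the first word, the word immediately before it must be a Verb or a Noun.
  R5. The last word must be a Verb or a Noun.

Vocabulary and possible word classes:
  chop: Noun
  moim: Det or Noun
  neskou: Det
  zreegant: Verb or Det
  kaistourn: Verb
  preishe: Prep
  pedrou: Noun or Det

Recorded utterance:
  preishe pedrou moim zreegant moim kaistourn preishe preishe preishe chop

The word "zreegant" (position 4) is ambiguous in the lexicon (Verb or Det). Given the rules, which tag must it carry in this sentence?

Candidates per position — 1:preishe {Prep}; 2:pedrou {Noun,Det}; 3:moim {Det,Noun}; 4:zreegant {Verb,Det}; 5:moim {Det,Noun}; 6:kaistourn {Verb}; 7:preishe {Prep}; 8:preishe {Prep}; 9:preishe {Prep}; 10:chop {Noun}.
Position 4: Det is ruled out by rule 1; that leaves Verb.
Position 5: Det is ruled out by rule 4; that leaves Noun.
Position 3: Det is ruled out by rule 4; that leaves Noun.
Position 2: Noun is ruled out by rule 3; that leaves Det.
The only consistent sequence is: Prep Det Noun Verb Noun Verb Prep Prep Prep Noun.
Check: rule 1 ✓; rule 2 ✓; rule 3 ✓; rule 4 ✓; rule 5 ✓.

Verb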